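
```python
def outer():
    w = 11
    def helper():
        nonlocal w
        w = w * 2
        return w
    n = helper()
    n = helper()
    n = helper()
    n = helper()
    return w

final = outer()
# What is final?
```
176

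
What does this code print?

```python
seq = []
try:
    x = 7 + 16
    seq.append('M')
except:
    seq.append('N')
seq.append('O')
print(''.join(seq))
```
MO

No exception, try block completes normally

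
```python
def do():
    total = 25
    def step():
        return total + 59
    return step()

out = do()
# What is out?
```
84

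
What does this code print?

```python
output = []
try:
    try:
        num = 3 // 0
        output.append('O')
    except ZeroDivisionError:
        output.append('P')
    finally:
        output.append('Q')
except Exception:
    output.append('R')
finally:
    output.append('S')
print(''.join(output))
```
PQS

Both finally blocks run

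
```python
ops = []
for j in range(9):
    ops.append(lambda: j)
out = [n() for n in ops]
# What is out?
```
[8, 8, 8, 8, 8, 8, 8, 8, 8]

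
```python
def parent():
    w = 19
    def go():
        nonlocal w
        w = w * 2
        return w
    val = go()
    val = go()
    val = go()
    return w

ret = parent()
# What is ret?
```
152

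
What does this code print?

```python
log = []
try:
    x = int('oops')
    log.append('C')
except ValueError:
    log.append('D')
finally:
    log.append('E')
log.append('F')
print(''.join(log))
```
DEF

finally always runs, even after exception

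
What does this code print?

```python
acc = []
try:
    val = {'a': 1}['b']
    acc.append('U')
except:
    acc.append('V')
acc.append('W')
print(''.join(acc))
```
VW

Exception raised in try, caught by bare except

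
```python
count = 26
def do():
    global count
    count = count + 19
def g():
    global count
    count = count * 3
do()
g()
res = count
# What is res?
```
135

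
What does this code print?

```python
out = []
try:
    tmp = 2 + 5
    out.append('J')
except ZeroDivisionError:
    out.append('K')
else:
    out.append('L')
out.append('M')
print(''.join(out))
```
JLM

else block runs when no exception occurs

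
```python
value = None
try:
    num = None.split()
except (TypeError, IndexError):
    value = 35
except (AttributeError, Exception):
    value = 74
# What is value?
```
74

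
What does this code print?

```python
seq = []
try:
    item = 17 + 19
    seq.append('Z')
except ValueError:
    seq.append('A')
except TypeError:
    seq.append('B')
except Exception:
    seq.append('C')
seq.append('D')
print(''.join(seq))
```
ZD

No exception, try block completes normally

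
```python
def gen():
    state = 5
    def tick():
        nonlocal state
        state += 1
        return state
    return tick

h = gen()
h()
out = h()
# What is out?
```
7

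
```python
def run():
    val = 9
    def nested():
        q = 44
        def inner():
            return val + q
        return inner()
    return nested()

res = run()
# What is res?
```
53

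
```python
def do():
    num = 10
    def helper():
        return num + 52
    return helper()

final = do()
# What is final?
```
62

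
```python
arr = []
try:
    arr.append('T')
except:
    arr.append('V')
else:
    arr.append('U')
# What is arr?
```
['T', 'U']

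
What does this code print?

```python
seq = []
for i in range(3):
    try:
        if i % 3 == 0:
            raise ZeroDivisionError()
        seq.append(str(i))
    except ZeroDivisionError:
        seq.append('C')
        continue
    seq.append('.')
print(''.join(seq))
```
C1.2.

continue in except skips rest of loop body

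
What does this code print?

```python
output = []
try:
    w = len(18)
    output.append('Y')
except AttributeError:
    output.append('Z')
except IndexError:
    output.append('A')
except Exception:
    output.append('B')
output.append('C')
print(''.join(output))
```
BC

TypeError not specifically caught, falls to Exception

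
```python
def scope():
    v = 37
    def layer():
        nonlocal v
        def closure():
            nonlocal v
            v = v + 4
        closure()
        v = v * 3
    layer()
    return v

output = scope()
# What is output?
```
123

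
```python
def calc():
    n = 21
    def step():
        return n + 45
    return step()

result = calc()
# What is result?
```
66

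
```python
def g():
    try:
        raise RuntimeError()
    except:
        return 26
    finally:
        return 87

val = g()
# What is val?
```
87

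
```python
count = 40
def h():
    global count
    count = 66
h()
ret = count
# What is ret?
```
66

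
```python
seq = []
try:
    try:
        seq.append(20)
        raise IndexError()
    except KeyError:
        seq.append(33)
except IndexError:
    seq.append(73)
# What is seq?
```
[20, 73]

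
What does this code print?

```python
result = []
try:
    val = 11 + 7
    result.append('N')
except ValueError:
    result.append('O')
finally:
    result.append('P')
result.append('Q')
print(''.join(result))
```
NPQ

finally runs after normal execution too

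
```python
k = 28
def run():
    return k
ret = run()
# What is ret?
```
28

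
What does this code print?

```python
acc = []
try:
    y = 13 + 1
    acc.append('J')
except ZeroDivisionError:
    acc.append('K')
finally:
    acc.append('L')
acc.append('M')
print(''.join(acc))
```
JLM

finally runs after normal execution too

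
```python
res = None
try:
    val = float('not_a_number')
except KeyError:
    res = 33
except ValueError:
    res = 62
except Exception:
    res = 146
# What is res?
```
62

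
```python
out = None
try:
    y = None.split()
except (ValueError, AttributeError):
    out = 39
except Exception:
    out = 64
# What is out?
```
39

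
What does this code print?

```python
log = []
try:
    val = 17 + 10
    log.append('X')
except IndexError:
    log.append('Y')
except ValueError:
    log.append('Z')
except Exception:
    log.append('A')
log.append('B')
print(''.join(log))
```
XB

No exception, try block completes normally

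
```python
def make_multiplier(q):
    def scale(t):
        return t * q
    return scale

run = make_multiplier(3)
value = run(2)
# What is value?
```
6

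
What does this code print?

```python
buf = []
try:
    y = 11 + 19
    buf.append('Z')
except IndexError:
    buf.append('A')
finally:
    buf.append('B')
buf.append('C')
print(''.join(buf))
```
ZBC

finally runs after normal execution too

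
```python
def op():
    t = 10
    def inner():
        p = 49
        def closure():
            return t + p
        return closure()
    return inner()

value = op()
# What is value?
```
59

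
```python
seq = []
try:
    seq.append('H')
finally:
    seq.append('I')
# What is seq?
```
['H', 'I']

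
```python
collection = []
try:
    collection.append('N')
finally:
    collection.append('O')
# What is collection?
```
['N', 'O']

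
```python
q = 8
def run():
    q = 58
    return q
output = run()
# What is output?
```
58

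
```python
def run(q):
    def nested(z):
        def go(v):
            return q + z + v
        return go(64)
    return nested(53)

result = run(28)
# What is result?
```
145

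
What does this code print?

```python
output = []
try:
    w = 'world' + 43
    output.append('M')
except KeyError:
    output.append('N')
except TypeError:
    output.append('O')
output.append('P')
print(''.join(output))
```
OP

TypeError is caught by its specific handler, not KeyError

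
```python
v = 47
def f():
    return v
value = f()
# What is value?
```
47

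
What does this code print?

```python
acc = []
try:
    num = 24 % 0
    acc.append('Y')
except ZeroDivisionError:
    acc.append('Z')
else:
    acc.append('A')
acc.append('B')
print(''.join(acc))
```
ZB

else block skipped when exception is caught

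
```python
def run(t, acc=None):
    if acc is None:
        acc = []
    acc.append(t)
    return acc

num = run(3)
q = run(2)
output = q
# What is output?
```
[2]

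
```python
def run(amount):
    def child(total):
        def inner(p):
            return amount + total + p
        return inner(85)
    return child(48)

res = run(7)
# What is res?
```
140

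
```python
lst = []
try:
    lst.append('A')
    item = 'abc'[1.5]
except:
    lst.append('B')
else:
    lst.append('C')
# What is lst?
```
['A', 'B']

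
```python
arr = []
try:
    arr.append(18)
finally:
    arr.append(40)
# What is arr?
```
[18, 40]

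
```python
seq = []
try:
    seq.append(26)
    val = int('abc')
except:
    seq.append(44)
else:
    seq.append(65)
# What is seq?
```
[26, 44]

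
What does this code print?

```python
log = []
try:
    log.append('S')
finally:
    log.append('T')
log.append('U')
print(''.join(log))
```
STU

try/finally without except, no exception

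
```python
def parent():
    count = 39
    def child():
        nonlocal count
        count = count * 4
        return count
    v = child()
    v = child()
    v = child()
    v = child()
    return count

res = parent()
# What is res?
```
9984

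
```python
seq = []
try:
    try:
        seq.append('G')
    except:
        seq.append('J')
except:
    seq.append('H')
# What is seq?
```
['G']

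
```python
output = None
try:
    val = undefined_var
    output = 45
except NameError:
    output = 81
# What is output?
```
81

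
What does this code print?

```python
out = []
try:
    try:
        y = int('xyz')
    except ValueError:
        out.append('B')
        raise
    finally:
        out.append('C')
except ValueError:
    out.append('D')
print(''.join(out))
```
BCD

finally runs before re-raised exception propagates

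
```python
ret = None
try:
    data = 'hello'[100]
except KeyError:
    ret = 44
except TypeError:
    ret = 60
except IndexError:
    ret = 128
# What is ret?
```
128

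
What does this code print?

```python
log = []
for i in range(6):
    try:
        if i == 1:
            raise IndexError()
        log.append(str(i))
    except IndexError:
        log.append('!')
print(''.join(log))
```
0!2345

Exception on i=1 caught, loop continues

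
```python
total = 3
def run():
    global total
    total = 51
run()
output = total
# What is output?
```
51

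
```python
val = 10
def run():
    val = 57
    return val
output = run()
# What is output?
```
57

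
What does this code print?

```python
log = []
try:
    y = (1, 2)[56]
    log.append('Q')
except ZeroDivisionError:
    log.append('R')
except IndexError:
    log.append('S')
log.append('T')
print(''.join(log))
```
ST

IndexError is caught by its specific handler, not ZeroDivisionError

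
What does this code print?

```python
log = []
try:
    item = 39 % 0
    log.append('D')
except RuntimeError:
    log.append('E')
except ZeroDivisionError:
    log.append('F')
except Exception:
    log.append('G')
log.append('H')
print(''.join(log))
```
FH

ZeroDivisionError matches before generic Exception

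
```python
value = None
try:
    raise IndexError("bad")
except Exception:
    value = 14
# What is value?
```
14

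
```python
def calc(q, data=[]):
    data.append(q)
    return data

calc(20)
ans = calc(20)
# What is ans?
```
[20, 20]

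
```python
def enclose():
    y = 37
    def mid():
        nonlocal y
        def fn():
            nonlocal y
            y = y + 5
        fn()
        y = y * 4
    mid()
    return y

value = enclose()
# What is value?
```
168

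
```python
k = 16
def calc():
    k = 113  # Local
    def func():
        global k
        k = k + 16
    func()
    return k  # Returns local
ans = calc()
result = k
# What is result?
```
32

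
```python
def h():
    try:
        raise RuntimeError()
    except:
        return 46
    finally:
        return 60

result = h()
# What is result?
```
60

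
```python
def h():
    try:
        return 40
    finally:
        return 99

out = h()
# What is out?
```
99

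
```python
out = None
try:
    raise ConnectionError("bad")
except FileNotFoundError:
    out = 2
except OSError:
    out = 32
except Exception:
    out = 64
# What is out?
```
32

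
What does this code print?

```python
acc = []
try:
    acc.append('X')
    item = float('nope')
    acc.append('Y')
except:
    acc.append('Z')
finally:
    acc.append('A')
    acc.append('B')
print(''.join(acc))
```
XZAB

Code before exception runs, then except, then all of finally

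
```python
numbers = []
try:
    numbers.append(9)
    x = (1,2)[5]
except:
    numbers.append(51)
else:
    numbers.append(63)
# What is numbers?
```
[9, 51]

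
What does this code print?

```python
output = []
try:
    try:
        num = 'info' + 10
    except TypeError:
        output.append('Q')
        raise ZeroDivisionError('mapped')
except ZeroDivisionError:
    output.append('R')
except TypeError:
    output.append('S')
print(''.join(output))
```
QR

New ZeroDivisionError raised, caught by outer ZeroDivisionError handler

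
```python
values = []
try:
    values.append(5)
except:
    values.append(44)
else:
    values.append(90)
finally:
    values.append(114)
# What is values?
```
[5, 90, 114]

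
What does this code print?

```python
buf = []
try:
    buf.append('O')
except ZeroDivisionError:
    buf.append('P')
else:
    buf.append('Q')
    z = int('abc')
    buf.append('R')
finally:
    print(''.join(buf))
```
OQ

Try succeeds, else appends 'Q', ValueError in else is uncaught, finally prints before exception propagates ('R' never appended)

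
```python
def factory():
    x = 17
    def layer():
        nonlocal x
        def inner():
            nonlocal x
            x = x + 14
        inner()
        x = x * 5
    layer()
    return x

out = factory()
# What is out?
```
155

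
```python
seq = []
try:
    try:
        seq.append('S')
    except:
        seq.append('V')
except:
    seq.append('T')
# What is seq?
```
['S']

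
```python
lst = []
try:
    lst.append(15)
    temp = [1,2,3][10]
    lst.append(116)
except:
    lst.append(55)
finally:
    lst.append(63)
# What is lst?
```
[15, 55, 63]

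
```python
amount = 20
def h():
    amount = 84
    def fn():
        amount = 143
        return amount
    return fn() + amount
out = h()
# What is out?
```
227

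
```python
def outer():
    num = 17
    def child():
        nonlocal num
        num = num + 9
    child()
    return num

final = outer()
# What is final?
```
26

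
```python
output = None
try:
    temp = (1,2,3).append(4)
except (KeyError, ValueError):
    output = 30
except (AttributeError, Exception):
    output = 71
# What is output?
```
71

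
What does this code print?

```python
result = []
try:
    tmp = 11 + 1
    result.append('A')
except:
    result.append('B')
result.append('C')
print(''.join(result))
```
AC

No exception, try block completes normally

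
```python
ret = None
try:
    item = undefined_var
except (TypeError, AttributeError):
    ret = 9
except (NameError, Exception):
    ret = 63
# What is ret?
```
63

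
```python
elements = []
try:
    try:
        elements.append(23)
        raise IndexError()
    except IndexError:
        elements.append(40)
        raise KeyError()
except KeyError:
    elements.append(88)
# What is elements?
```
[23, 40, 88]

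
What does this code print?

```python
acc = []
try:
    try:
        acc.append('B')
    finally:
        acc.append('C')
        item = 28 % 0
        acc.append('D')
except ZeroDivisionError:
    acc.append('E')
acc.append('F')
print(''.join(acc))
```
BCEF

Exception in inner finally caught by outer except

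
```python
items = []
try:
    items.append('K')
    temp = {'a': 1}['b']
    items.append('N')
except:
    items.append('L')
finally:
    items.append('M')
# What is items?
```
['K', 'L', 'M']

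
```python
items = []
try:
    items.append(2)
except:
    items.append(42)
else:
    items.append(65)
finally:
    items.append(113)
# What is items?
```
[2, 65, 113]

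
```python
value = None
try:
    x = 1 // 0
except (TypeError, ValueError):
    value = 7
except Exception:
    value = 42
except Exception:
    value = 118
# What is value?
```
42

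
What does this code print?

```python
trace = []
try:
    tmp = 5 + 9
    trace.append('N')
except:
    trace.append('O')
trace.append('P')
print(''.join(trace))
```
NP

No exception, try block completes normally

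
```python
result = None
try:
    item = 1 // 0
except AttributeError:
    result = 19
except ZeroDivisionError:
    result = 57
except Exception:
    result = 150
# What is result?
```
57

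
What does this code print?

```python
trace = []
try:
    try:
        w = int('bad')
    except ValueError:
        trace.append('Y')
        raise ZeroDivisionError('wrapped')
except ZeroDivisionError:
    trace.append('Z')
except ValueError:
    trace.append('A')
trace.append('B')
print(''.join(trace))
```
YZB

ZeroDivisionError raised and caught, original ValueError not re-raised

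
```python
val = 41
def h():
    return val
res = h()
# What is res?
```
41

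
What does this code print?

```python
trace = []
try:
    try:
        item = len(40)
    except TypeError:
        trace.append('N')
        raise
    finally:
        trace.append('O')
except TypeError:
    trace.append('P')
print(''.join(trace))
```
NOP

finally runs before re-raised exception propagates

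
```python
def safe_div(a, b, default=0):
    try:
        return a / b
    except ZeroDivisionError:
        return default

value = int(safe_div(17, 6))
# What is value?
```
2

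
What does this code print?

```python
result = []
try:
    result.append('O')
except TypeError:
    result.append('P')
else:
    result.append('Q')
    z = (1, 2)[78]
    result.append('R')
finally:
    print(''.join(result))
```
OQ

Try succeeds, else appends 'Q', IndexError in else is uncaught, finally prints before exception propagates ('R' never appended)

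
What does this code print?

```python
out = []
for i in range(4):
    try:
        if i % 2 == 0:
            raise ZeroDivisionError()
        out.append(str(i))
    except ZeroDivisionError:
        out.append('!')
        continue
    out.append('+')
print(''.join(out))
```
!1+!3+

continue in except skips rest of loop body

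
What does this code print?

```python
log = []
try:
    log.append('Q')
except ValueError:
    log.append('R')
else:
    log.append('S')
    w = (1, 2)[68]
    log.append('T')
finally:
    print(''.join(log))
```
QS

Try succeeds, else appends 'S', IndexError in else is uncaught, finally prints before exception propagates ('T' never appended)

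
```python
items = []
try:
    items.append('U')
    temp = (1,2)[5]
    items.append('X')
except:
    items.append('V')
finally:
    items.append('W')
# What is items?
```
['U', 'V', 'W']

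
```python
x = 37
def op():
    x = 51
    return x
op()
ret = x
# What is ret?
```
37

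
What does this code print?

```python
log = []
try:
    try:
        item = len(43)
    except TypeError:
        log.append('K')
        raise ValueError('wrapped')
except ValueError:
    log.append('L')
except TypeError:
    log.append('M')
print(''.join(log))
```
KL

New ValueError raised, caught by outer ValueError handler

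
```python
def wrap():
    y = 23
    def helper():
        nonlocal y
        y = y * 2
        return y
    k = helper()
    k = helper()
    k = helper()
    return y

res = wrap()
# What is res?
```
184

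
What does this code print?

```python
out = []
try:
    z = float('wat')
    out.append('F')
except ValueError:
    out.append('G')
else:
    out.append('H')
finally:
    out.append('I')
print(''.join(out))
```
GI

Exception: except runs, else skipped, finally runs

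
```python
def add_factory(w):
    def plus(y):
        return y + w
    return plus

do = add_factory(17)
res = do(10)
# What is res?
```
27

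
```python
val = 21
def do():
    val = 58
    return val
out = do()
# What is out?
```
58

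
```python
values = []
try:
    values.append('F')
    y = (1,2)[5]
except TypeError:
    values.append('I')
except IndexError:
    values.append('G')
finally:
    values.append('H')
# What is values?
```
['F', 'G', 'H']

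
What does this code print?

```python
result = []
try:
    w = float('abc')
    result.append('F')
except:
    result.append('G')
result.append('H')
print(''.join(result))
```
GH

Exception raised in try, caught by bare except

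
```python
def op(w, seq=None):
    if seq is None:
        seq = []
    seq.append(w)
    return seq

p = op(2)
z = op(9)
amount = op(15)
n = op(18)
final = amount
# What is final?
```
[15]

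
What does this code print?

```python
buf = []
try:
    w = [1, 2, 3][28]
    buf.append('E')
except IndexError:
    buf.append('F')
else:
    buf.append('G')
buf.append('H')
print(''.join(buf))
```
FH

else block skipped when exception is caught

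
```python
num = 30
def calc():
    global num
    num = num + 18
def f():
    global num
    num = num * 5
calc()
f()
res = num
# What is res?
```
240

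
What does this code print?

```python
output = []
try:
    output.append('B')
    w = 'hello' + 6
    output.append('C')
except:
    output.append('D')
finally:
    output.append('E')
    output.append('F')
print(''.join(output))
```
BDEF

Code before exception runs, then except, then all of finally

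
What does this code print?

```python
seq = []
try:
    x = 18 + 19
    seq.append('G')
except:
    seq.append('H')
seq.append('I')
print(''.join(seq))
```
GI

No exception, try block completes normally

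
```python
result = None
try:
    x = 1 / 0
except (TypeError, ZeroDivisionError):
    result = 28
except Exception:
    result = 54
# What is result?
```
28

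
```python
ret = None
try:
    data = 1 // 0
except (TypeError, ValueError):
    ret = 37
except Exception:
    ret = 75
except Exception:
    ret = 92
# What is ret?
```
75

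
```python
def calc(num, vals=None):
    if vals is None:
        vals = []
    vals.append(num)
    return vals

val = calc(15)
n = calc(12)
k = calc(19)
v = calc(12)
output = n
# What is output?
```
[12]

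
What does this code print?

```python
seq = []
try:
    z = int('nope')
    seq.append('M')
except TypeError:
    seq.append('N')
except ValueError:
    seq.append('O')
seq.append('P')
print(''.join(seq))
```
OP

ValueError is caught by its specific handler, not TypeError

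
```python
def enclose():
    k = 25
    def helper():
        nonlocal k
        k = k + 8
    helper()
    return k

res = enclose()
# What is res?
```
33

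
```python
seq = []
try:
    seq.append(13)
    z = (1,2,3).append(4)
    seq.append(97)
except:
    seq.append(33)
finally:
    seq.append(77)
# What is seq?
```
[13, 33, 77]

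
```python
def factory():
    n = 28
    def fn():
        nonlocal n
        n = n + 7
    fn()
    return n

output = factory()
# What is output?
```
35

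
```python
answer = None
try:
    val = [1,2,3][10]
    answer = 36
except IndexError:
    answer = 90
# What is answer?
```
90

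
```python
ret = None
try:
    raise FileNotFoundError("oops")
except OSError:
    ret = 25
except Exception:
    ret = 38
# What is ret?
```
25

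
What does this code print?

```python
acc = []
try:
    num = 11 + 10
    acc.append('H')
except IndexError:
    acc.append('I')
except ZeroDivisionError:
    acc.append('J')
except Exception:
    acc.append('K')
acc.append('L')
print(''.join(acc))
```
HL

No exception, try block completes normally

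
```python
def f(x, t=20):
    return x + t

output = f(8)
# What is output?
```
28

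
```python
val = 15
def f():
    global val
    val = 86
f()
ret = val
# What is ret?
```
86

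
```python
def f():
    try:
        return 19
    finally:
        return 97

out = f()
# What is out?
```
97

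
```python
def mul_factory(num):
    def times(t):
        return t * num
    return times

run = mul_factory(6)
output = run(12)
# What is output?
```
72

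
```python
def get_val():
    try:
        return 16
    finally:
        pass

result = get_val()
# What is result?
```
16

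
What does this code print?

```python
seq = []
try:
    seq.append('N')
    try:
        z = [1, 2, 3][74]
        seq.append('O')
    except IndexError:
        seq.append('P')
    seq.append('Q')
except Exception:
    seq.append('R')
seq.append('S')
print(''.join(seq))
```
NPQS

Inner exception caught by inner handler, outer continues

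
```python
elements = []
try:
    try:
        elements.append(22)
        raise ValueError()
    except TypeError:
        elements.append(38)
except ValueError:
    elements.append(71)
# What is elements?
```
[22, 71]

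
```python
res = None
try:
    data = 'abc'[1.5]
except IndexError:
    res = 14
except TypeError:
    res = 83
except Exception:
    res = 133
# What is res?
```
83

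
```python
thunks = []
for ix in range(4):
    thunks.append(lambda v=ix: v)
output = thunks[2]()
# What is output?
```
2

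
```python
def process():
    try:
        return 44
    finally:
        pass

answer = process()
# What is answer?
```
44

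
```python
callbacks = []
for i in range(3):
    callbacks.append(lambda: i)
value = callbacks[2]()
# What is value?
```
2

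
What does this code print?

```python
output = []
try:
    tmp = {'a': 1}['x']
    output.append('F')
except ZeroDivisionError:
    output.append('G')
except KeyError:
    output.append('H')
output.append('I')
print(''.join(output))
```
HI

KeyError is caught by its specific handler, not ZeroDivisionError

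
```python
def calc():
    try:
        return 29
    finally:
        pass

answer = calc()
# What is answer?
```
29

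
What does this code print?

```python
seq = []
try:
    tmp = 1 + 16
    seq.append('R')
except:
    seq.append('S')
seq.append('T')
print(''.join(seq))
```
RT

No exception, try block completes normally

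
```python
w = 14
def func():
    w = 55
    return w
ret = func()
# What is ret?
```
55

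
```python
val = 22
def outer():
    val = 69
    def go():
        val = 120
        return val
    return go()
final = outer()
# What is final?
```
120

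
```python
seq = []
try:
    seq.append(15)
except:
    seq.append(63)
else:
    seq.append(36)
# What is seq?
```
[15, 36]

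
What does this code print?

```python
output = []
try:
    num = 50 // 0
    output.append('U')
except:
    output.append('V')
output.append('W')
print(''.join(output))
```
VW

Exception raised in try, caught by bare except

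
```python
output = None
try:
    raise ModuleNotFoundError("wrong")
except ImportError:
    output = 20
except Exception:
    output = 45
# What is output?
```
20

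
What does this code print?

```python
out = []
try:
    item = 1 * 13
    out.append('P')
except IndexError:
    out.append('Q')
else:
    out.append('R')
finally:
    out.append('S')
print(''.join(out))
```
PRS

else runs before finally when no exception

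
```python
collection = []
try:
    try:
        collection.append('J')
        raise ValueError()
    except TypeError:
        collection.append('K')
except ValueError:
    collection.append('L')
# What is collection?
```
['J', 'L']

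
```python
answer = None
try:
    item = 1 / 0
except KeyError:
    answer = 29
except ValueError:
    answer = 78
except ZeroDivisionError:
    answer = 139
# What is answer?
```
139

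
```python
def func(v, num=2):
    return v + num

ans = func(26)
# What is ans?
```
28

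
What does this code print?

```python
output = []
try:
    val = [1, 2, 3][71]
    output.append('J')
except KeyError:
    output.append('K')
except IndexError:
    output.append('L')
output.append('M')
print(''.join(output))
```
LM

IndexError is caught by its specific handler, not KeyError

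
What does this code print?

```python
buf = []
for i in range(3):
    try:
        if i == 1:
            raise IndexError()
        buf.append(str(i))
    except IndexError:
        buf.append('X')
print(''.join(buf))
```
0X2

Exception on i=1 caught, loop continues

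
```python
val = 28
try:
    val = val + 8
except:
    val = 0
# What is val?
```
36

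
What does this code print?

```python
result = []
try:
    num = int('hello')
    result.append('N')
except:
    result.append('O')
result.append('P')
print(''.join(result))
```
OP

Exception raised in try, caught by bare except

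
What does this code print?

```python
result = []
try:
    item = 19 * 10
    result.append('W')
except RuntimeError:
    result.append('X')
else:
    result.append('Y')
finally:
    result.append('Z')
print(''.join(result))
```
WYZ

else runs before finally when no exception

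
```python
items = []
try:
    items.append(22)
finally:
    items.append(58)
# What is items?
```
[22, 58]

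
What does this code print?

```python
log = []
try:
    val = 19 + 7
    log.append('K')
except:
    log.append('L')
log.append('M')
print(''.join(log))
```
KM

No exception, try block completes normally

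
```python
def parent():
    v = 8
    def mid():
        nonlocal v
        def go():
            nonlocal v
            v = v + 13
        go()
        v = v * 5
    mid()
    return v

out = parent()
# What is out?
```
105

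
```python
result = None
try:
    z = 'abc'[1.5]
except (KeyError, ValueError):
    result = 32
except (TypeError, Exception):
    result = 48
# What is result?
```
48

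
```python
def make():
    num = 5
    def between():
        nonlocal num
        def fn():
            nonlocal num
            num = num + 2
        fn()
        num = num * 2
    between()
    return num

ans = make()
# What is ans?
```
14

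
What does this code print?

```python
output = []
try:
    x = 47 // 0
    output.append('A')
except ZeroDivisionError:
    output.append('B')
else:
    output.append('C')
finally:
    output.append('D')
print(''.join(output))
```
BD

Exception: except runs, else skipped, finally runs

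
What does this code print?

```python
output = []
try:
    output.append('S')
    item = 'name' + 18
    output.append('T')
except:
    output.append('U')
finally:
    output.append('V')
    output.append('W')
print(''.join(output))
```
SUVW

Code before exception runs, then except, then all of finally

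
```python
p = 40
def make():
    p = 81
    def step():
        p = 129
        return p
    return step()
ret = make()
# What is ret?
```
129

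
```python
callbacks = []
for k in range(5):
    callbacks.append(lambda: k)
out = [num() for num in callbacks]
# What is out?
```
[4, 4, 4, 4, 4]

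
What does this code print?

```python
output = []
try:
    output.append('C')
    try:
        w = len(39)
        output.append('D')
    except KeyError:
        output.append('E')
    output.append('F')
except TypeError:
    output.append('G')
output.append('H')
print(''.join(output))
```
CGH

Inner handler doesn't match, propagates to outer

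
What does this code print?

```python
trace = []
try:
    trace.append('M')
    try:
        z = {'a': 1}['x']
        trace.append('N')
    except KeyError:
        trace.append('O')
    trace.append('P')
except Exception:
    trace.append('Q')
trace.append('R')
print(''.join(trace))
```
MOPR

Inner exception caught by inner handler, outer continues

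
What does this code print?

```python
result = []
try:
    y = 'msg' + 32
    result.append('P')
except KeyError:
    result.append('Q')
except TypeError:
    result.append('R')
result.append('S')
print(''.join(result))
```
RS

TypeError is caught by its specific handler, not KeyError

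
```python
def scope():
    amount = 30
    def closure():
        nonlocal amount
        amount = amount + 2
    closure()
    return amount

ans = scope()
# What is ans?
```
32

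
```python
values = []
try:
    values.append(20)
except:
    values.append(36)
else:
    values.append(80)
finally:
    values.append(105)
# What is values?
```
[20, 80, 105]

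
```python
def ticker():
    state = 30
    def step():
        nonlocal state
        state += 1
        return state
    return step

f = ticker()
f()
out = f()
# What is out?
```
32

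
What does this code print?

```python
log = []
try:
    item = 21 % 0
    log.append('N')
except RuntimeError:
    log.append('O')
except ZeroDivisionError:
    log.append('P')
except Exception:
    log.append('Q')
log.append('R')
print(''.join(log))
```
PR

ZeroDivisionError matches before generic Exception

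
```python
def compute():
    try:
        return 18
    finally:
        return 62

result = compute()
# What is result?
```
62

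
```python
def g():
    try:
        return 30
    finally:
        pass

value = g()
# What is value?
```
30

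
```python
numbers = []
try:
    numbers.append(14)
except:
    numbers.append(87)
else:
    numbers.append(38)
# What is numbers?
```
[14, 38]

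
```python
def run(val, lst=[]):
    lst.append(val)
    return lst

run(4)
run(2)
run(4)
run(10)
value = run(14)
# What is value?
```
[4, 2, 4, 10, 14]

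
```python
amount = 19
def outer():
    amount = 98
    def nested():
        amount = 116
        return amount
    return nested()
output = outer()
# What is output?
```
116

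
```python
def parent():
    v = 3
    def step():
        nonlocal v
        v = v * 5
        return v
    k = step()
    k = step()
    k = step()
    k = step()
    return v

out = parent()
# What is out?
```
1875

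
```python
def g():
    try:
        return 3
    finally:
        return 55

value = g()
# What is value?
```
55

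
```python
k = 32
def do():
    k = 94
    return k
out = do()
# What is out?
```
94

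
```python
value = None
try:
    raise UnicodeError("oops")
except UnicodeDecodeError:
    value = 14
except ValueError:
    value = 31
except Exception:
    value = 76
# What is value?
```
31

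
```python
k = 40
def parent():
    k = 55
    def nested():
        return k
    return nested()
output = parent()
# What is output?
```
55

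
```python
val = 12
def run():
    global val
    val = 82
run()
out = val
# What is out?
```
82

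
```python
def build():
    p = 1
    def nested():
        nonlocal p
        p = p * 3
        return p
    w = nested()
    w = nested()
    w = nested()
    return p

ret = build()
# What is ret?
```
27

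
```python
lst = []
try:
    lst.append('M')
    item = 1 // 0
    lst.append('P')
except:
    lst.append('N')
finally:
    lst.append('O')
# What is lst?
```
['M', 'N', 'O']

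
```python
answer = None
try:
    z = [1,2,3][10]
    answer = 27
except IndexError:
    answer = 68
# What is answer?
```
68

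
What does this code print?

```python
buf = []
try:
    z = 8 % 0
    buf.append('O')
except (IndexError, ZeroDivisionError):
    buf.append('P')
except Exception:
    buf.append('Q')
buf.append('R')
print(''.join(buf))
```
PR

ZeroDivisionError matches tuple containing it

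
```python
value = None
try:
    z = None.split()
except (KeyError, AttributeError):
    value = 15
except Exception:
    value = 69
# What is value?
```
15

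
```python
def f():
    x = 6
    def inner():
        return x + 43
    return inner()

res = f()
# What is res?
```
49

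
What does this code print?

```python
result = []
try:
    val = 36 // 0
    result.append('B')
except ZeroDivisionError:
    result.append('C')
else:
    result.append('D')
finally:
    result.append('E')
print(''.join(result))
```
CE

Exception: except runs, else skipped, finally runs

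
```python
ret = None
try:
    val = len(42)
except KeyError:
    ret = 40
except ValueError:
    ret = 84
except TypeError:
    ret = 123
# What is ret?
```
123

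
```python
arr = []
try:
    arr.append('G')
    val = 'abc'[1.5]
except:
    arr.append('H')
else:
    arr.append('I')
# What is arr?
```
['G', 'H']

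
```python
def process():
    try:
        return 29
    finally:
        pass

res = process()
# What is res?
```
29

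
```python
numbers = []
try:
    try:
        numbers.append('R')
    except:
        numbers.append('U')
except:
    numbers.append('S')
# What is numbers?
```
['R']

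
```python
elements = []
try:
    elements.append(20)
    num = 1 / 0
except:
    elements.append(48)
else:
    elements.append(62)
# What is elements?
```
[20, 48]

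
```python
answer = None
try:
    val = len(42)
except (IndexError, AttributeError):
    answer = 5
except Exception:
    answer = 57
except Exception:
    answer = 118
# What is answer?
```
57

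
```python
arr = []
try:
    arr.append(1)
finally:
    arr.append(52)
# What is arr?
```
[1, 52]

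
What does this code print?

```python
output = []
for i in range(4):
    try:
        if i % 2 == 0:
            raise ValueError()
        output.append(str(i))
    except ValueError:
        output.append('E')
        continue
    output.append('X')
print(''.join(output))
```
E1XE3X

continue in except skips rest of loop body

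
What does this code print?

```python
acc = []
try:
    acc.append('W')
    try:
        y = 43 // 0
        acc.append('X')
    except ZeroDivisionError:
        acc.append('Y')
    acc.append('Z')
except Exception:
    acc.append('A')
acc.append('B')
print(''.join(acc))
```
WYZB

Inner exception caught by inner handler, outer continues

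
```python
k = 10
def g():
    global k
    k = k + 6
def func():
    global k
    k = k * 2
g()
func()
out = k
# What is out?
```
32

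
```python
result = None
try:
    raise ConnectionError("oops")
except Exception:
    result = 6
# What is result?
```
6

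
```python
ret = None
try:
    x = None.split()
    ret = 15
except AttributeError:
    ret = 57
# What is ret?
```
57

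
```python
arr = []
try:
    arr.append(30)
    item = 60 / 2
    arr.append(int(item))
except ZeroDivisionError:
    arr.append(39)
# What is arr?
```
[30, 30]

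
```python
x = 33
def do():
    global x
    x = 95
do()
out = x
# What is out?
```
95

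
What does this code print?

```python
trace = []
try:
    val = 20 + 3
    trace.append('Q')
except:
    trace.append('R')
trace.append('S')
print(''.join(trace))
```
QS

No exception, try block completes normally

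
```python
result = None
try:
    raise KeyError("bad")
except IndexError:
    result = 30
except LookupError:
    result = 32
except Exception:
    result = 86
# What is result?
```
32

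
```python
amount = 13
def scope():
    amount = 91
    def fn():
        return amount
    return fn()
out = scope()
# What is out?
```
91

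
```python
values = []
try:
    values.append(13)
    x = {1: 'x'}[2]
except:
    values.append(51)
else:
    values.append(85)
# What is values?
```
[13, 51]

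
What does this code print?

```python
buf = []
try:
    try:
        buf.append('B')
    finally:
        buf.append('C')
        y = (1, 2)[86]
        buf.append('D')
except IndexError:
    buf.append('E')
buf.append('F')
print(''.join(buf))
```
BCEF

Exception in inner finally caught by outer except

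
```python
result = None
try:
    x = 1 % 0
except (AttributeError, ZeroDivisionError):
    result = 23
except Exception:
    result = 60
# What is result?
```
23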